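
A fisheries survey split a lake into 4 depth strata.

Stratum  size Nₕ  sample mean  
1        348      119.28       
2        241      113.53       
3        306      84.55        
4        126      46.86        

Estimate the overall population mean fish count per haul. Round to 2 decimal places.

98.58

N = 348 + 241 + 306 + 126 = 1021.
Weight each subgroup mean by Nₕ/N and sum.
Σ Nₕx̄ₕ = 348·119.28 + 241·113.53 + 306·84.55 + 126·46.86 = 41509.44 + 27360.73 + 25872.3 + 5904.36 = 100646.83.
Divide by N: 100646.83 / 1021 = 98.5767... → 98.58.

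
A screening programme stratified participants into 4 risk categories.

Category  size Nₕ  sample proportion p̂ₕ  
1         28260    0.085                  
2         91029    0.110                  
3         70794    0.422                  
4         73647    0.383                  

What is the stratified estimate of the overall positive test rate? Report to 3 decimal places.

0.267

Wₕ = Nₕ/N with N = 263730: 0.1072, 0.3452, 0.2684, 0.2793.
p̂_st = 0.1072·0.085 + 0.3452·0.110 + 0.2684·0.422 + 0.2793·0.383 ≈ 0.26731... → 0.267.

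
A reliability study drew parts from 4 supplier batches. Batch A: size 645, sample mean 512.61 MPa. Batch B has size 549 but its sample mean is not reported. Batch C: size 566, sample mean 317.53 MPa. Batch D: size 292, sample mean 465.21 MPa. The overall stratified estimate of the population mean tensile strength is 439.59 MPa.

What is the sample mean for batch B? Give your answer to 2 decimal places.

Σ Nₕx̄ₕ = N·μ, so 549·x̄_B = 2052·439.59 − (645·512.61 + 566·317.53 + 292·465.21).
= 902038.68 − 646196.75 = 255841.93.
x̄_B = 255841.93 / 549 = 466.0144... → 466.01.

466.01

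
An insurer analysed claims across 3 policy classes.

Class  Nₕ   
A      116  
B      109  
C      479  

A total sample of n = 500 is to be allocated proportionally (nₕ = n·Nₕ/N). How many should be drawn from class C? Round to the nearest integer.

Share of class C = 479/704 = 0.68040.
Allocate 500 × 0.68040 = 340.199... → 340.

340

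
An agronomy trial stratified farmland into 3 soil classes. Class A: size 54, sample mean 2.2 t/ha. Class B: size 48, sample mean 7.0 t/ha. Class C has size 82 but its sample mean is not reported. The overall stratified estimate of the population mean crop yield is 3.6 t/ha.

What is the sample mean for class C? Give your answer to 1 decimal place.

2.5

N = 54 + 48 + 82 = 184.
Overall total = μ·N = 3.6·184 = 662.4.
Subtract the known strata: 54·2.2 + 48·7.0 = 454.8.
Remaining total for class C: 662.4 − 454.8 = 207.6.
Divide by its size: 207.6 / 82 = 2.532... → 2.5.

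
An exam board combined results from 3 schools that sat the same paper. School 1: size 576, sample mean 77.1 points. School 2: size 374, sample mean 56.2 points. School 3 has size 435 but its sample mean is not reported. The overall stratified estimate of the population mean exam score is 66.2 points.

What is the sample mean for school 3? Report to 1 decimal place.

N = 576 + 374 + 435 = 1385.
Overall total = μ·N = 66.2·1385 = 91687.
Subtract the known strata: 576·77.1 + 374·56.2 = 65428.4.
Remaining total for school 3: 91687 − 65428.4 = 26258.6.
Divide by its size: 26258.6 / 435 = 60.365... → 60.4.

60.4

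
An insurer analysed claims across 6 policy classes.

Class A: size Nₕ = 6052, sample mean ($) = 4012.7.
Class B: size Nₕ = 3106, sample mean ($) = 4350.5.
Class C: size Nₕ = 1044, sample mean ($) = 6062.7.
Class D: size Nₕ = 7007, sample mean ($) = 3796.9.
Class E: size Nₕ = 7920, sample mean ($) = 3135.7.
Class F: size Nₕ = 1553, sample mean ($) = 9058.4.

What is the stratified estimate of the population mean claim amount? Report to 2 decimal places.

x̄_st = (Σ Nₕx̄ₕ) / (Σ Nₕ) = (6052·4012.7 + 3106·4350.5 + 1044·6062.7 + 7007·3796.9 + 7920·3135.7 + 1553·9058.4) / 26682
= 109634289.7 / 26682 = 4108.9232... → 4108.92.

4108.92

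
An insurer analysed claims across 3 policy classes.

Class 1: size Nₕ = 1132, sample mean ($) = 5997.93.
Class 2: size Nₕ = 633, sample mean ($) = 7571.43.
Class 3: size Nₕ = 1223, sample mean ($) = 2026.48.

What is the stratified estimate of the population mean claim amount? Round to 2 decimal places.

4705.74

N = 2988; weights Wₕ = Nₕ/N = (0.3788, 0.2118, 0.4093).
x̄_st = Σ Wₕ·x̄ₕ = 0.3788·5997.93 + 0.2118·7571.43 + 0.4093·2026.48 ≈ 4705.7420...
→ 4705.74.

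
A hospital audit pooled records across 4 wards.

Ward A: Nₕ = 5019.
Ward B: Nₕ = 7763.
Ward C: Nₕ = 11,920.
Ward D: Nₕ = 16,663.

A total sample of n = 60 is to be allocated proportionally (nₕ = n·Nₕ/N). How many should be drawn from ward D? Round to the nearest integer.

24

Share of ward D = 16663/41365 = 0.40283.
Allocate 60 × 0.40283 = 24.170... → 24.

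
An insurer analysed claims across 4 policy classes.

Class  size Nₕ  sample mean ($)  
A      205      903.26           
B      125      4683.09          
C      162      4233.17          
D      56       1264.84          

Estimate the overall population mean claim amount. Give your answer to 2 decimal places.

x̄_st = (Σ Nₕx̄ₕ) / (Σ Nₕ) = (205·903.26 + 125·4683.09 + 162·4233.17 + 56·1264.84) / 548
= 1527159.13 / 548 = 2786.7867... → 2786.79.

2786.79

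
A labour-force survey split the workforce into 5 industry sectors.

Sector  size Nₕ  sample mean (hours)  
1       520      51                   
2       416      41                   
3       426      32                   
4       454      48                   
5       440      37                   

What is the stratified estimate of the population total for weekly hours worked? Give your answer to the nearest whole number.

95280

Population total = Σ Nₕ·x̄ₕ (each stratum's size times its mean).
520·51 + 416·41 + 426·32 + 454·48 + 440·37 = 26520 + 17056 + 13632 + 21792 + 16280 = 95280.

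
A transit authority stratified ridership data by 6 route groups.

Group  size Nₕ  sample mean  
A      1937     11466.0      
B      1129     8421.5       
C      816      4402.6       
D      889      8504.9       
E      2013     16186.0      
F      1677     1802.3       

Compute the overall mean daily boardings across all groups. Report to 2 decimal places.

N = 1937 + 1129 + 816 + 889 + 2013 + 1677 = 8461.
The stratified mean weights each stratum mean by its population share Nₕ/N.
Σ Nₕx̄ₕ = 1937·11466.0 + 1129·8421.5 + 816·4402.6 + 889·8504.9 + 2013·16186.0 + 1677·1802.3 = 22209642 + 9507873.5 + 3592521.6 + 7560856.1 + 32582418 + 3022457.1 = 78475768.3.
Divide by N: 78475768.3 / 8461 = 9274.9992... → 9275.00.

9275.00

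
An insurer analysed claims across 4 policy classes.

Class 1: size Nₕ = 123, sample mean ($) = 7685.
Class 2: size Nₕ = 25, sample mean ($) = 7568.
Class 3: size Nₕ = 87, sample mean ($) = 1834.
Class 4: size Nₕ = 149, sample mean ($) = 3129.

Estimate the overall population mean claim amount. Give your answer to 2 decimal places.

N = 123 + 25 + 87 + 149 = 384.
Overall mean = Σ (Nₕ/N)·x̄ₕ — weight by population share, not a simple average.
Σ Nₕx̄ₕ = 123·7685 + 25·7568 + 87·1834 + 149·3129 = 945255 + 189200 + 159558 + 466221 = 1760234.
Divide by N: 1760234 / 384 = 4583.9427... → 4583.94.

4583.94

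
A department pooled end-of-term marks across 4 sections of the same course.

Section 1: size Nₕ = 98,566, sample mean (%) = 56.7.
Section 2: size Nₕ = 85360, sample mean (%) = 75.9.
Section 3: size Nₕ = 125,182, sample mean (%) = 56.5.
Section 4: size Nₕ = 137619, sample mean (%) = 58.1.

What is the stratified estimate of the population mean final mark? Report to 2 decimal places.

60.74

N = 446727; weights Wₕ = Nₕ/N = (0.2206, 0.1911, 0.2802, 0.3081).
x̄_st = Σ Wₕ·x̄ₕ = 0.2206·56.7 + 0.1911·75.9 + 0.2802·56.5 + 0.3081·58.1 ≈ 60.7440...
→ 60.74.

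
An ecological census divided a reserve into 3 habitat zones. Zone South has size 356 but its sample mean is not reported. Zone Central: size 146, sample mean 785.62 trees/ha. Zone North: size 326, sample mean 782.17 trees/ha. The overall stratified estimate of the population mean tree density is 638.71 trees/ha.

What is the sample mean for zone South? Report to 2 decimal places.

447.09

N = 356 + 146 + 326 = 828.
Overall total = μ·N = 638.71·828 = 528851.88.
Subtract the known strata: 146·785.62 + 326·782.17 = 369687.94.
Remaining total for zone South: 528851.88 − 369687.94 = 159163.94.
Divide by its size: 159163.94 / 356 = 447.0897... → 447.09.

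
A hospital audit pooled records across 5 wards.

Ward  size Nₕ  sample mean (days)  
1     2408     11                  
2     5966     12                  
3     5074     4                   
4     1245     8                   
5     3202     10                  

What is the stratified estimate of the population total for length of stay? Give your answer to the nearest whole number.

Estimate total by summing Nₕ·x̄ₕ over strata.
2408·11 + 5966·12 + 5074·4 + 1245·8 + 3202·10 = 26488 + 71592 + 20296 + 9960 + 32020 = 160356.

160356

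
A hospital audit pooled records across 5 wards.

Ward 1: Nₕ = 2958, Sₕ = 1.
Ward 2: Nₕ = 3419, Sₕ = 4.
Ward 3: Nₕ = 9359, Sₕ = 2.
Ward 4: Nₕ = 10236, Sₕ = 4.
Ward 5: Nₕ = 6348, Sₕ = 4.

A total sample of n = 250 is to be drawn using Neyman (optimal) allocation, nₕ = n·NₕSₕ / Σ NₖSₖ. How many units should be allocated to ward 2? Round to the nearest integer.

34

1: NₕSₕ = 2958·1 = 2958
2: NₕSₕ = 3419·4 = 13676
3: NₕSₕ = 9359·2 = 18718
4: NₕSₕ = 10236·4 = 40944
5: NₕSₕ = 6348·4 = 25392
Σ NₕSₕ = 101688.
n_2 = 250·13676/101688 = 33.622... → 34.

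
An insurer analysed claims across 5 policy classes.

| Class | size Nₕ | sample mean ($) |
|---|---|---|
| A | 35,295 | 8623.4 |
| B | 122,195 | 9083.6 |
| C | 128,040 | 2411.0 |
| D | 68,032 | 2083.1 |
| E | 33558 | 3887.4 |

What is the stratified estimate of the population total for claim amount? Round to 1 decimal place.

A: 35295·8623.4 = 304362903
B: 122195·9083.6 = 1109970502
C: 128040·2411.0 = 308704440
D: 68032·2083.1 = 141717459.2
E: 33558·3887.4 = 130453369.2
τ̂ = Σ Nₕx̄ₕ = 1995208673.4.

1995208673.4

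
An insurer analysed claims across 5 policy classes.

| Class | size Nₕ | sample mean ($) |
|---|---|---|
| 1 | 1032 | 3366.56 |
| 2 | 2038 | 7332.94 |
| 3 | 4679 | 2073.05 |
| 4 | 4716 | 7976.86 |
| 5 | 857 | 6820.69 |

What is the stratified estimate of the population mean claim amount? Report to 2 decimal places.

N = 1032 + 2038 + 4679 + 4716 + 857 = 13322.
Weight each subgroup mean by Nₕ/N and sum.
Σ Nₕx̄ₕ = 1032·3366.56 + 2038·7332.94 + 4679·2073.05 + 4716·7976.86 + 857·6820.69 = 3474289.92 + 14944531.72 + 9699800.95 + 37618871.76 + 5845331.33 = 71582825.68.
Divide by N: 71582825.68 / 13322 = 5373.2792... → 5373.28.

5373.28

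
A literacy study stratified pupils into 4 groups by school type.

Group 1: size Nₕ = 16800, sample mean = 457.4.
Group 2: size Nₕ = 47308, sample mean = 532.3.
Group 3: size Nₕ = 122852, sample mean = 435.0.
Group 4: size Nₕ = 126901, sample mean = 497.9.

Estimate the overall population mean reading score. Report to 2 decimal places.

476.30

N = 313861; weights Wₕ = Nₕ/N = (0.0535, 0.1507, 0.3914, 0.4043).
x̄_st = Σ Wₕ·x̄ₕ = 0.0535·457.4 + 0.1507·532.3 + 0.3914·435.0 + 0.4043·497.9 ≈ 476.2968...
→ 476.30.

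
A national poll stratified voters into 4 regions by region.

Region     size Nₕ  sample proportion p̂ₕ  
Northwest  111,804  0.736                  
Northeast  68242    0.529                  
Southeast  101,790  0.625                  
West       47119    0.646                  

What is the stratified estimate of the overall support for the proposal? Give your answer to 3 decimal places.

0.646

Wₕ = Nₕ/N with N = 328955: 0.3399, 0.2075, 0.3094, 0.1432.
p̂_st = 0.3399·0.736 + 0.2075·0.529 + 0.3094·0.625 + 0.1432·0.646 ≈ 0.64582... → 0.646.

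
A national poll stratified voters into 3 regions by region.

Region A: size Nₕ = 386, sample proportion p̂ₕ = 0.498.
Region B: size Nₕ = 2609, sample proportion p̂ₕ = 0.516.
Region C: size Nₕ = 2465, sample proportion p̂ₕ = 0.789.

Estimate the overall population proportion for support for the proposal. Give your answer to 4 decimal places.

0.6380

Wₕ = Nₕ/N with N = 5460: 0.0707, 0.4778, 0.4515.
p̂_st = 0.0707·0.498 + 0.4778·0.516 + 0.4515·0.789 ≈ 0.637977... → 0.6380.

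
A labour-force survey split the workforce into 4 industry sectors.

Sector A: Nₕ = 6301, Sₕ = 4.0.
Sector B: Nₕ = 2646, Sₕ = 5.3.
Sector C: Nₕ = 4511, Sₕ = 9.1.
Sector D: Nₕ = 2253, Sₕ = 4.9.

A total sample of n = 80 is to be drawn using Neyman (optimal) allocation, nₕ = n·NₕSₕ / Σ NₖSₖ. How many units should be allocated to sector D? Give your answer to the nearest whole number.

10

A: NₕSₕ = 6301·4.0 = 25204
B: NₕSₕ = 2646·5.3 = 14023.8
C: NₕSₕ = 4511·9.1 = 41050.1
D: NₕSₕ = 2253·4.9 = 11039.7
Σ NₕSₕ = 91317.6.
n_D = 80·11039.7/91317.6 = 9.671... → 10.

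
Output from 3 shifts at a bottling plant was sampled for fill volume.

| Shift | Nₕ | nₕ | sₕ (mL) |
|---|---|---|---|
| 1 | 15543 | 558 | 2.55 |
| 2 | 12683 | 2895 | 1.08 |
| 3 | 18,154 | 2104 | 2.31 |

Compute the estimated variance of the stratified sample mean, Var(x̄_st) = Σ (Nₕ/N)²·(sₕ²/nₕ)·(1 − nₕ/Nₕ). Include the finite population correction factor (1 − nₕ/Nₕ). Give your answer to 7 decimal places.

0.0016285

N = 46380. Term for each stratum: Wₕ²sₕ²/nₕ·(1−nₕ/Nₕ).
Var(x̄_st) = 0.0012617586 + 0.0000232516 + 0.0003435296 = 0.0016285398 → 0.0016285.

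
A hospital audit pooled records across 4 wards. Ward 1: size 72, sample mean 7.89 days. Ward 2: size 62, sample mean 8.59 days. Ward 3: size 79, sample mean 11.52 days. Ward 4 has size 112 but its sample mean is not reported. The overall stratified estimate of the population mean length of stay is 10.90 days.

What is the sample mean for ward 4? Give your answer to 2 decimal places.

Σ Nₕx̄ₕ = N·μ, so 112·x̄_4 = 325·10.90 − (72·7.89 + 62·8.59 + 79·11.52).
= 3542.5 − 2010.74 = 1531.76.
x̄_4 = 1531.76 / 112 = 13.6764... → 13.68.

13.68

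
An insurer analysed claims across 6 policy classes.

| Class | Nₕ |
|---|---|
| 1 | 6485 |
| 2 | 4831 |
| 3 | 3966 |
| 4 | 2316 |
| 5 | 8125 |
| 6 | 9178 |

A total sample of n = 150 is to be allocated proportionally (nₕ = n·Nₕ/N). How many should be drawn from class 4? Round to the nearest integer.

10

N = 6485 + 4831 + 3966 + 2316 + 8125 + 9178 = 34901.
n_4 = 150·2316/34901 = 9.954... → 10.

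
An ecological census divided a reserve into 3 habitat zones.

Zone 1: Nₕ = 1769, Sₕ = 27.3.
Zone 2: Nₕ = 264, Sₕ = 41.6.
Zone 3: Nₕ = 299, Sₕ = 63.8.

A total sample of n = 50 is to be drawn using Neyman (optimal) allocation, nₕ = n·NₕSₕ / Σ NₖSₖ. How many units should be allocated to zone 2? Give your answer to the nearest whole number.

Σ NₕSₕ = 1769·27.3 + 264·41.6 + 299·63.8 = 78352.3.
Share for 2: 10982.4/78352.3 = 0.14017.
n_2 = 50 × 0.14017 = 7.008... → 7.

7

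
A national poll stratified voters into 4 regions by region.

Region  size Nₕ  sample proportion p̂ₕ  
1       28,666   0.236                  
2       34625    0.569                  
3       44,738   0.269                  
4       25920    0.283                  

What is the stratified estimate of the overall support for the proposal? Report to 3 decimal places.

0.342

N = 28666 + 34625 + 44738 + 25920 = 133949.
Overall proportion = Σ (Nₕ/N)·p̂ₕ.
Σ Nₕp̂ₕ = 6765.176 + 19701.625 + 12034.522 + 7335.36 = 45836.683.
45836.683 / 133949 = 0.34220... → 0.342.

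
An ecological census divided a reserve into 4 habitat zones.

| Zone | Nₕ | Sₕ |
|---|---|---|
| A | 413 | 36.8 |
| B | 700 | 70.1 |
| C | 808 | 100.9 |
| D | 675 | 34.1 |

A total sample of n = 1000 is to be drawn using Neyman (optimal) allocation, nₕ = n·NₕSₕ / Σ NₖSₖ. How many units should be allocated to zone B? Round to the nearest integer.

A: NₕSₕ = 413·36.8 = 15198.4
B: NₕSₕ = 700·70.1 = 49070
C: NₕSₕ = 808·100.9 = 81527.2
D: NₕSₕ = 675·34.1 = 23017.5
Σ NₕSₕ = 168813.1.
n_B = 1000·49070/168813.1 = 290.676... → 291.

291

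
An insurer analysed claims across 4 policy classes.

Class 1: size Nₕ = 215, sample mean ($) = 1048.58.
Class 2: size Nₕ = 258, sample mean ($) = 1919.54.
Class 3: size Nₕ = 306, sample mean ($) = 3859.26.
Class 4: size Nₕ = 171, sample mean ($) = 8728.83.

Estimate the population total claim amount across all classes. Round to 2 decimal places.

3394249.51

Population total = Σ Nₕ·x̄ₕ (each stratum's size times its mean).
215·1048.58 + 258·1919.54 + 306·3859.26 + 171·8728.83 = 225444.7 + 495241.32 + 1180933.56 + 1492629.93 = 3394249.51.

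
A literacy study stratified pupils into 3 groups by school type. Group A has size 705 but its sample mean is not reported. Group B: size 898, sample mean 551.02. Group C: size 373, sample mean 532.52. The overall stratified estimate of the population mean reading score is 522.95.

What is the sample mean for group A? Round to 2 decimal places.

N = 705 + 898 + 373 = 1976.
Overall total = μ·N = 522.95·1976 = 1033349.2.
Subtract the known strata: 898·551.02 + 373·532.52 = 693445.92.
Remaining total for group A: 1033349.2 − 693445.92 = 339903.28.
Divide by its size: 339903.28 / 705 = 482.1323... → 482.13.

482.13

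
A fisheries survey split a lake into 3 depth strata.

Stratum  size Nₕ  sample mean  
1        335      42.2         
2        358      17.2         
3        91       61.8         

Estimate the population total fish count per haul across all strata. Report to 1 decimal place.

1: 335·42.2 = 14137
2: 358·17.2 = 6157.6
3: 91·61.8 = 5623.8
τ̂ = Σ Nₕx̄ₕ = 25918.4.

25918.4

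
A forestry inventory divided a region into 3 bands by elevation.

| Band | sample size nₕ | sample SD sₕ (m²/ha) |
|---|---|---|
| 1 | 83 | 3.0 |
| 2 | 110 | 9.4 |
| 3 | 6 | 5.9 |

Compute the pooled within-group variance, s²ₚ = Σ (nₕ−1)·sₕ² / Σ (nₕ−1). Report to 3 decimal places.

53.792

Degrees of freedom: 82 + 109 + 5 = 196.
Σ(nₕ−1)sₕ² = 82·9 + 109·88.36 + 5·34.81 = 10543.29.
s²ₚ = 10543.29 / 196 = 53.79230... → 53.792.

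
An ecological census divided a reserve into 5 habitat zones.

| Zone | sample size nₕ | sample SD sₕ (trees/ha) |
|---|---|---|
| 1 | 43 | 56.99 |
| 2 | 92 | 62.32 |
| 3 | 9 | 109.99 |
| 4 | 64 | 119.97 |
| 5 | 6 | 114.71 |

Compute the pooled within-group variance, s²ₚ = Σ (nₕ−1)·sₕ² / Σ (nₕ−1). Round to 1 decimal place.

1: (43−1)·56.99² = 42·3247.8601 = 136410.1242
2: (92−1)·62.32² = 91·3883.7824 = 353424.1984
3: (9−1)·109.99² = 8·12097.8001 = 96782.4008
4: (64−1)·119.97² = 63·14392.8009 = 906746.4567
5: (6−1)·114.71² = 5·13158.3841 = 65791.9205
Numerator = 1559155.1006; denominator = Σ(nₕ−1) = 209.
s²ₚ = 1559155.1006/209 = 7460.072... → 7460.1.

7460.1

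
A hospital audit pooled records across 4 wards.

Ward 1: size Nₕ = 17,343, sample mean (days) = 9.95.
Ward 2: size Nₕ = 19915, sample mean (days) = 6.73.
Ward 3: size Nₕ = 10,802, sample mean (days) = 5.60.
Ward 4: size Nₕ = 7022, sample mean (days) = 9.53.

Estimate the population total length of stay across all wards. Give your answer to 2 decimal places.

Estimate total by summing Nₕ·x̄ₕ over strata.
17343·9.95 + 19915·6.73 + 10802·5.60 + 7022·9.53 = 172562.85 + 134027.95 + 60491.2 + 66919.66 = 434001.66.

434001.66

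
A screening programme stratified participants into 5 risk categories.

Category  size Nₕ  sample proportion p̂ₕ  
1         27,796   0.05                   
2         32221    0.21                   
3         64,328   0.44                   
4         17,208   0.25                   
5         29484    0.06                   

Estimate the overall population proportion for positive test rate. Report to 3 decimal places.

0.249

Wₕ = Nₕ/N with N = 171037: 0.1625, 0.1884, 0.3761, 0.1006, 0.1724.
p̂_st = 0.1625·0.05 + 0.1884·0.21 + 0.3761·0.44 + 0.1006·0.25 + 0.1724·0.06 ≈ 0.24867... → 0.249.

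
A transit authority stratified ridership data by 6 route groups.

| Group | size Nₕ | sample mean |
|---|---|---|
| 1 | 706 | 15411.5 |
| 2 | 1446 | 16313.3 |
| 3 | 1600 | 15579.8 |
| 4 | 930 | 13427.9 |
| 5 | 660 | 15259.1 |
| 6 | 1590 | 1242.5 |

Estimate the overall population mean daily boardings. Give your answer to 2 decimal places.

12107.87

N = 6932; weights Wₕ = Nₕ/N = (0.1018, 0.2086, 0.2308, 0.1342, 0.0952, 0.2294).
x̄_st = Σ Wₕ·x̄ₕ = 0.1018·15411.5 + 0.2086·16313.3 + 0.2308·15579.8 + 0.1342·13427.9 + 0.0952·15259.1 + 0.2294·1242.5 ≈ 12107.8706...
→ 12107.87.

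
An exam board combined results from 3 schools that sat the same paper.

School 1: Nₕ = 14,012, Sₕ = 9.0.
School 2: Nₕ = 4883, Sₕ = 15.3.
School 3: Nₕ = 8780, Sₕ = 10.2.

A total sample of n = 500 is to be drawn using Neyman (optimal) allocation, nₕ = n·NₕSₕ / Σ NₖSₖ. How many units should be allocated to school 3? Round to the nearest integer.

154

1: NₕSₕ = 14012·9.0 = 126108
2: NₕSₕ = 4883·15.3 = 74709.9
3: NₕSₕ = 8780·10.2 = 89556
Σ NₕSₕ = 290373.9.
n_3 = 500·89556/290373.9 = 154.208... → 154.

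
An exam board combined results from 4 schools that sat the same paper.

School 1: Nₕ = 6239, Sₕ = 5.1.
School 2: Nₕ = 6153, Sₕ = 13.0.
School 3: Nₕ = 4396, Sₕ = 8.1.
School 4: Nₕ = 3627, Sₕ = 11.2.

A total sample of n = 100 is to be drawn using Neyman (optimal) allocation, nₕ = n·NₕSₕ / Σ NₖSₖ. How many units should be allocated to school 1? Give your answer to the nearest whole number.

Σ NₕSₕ = 6239·5.1 + 6153·13.0 + 4396·8.1 + 3627·11.2 = 188037.9.
Share for 1: 31818.9/188037.9 = 0.16922.
n_1 = 100 × 0.16922 = 16.922... → 17.

17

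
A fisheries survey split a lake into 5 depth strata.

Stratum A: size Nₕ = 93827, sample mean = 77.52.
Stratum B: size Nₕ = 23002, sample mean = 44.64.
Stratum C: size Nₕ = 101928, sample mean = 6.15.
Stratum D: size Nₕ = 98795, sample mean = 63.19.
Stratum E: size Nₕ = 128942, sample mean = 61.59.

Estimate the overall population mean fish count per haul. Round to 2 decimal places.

N = 446494; weights Wₕ = Nₕ/N = (0.2101, 0.0515, 0.2283, 0.2213, 0.2888).
x̄_st = Σ Wₕ·x̄ₕ = 0.2101·77.52 + 0.0515·44.64 + 0.2283·6.15 + 0.2213·63.19 + 0.2888·61.59 ≈ 51.7622...
→ 51.76.

51.76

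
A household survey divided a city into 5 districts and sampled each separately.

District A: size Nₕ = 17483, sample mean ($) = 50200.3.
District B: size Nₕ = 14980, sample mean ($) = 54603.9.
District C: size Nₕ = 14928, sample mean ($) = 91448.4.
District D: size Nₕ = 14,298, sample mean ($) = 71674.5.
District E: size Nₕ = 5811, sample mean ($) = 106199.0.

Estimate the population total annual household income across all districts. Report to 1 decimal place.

4702684372.1

Estimate total by summing Nₕ·x̄ₕ over strata.
17483·50200.3 + 14980·54603.9 + 14928·91448.4 + 14298·71674.5 + 5811·106199.0 = 877651844.9 + 817966422 + 1365141715.2 + 1024802001 + 617122389 = 4702684372.1.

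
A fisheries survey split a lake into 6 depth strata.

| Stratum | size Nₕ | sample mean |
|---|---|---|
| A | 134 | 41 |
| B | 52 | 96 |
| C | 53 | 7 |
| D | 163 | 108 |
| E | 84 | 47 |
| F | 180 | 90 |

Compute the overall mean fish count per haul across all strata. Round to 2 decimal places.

x̄_st = (Σ Nₕx̄ₕ) / (Σ Nₕ) = (134·41 + 52·96 + 53·7 + 163·108 + 84·47 + 180·90) / 666
= 48609 / 666 = 72.9865... → 72.99.

72.99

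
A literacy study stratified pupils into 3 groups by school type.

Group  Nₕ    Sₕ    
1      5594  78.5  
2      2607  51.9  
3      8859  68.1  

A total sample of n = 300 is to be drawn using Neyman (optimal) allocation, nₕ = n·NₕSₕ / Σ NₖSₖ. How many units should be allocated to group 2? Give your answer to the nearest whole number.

Σ NₕSₕ = 5594·78.5 + 2607·51.9 + 8859·68.1 = 1177730.2.
Share for 2: 135303.3/1177730.2 = 0.11488.
n_2 = 300 × 0.11488 = 34.465... → 34.

34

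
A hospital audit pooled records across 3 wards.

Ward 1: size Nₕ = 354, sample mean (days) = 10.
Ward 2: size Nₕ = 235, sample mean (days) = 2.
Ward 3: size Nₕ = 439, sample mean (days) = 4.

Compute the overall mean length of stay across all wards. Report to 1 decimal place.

x̄_st = (Σ Nₕx̄ₕ) / (Σ Nₕ) = (354·10 + 235·2 + 439·4) / 1028
= 5766 / 1028 = 5.609... → 5.6.

5.6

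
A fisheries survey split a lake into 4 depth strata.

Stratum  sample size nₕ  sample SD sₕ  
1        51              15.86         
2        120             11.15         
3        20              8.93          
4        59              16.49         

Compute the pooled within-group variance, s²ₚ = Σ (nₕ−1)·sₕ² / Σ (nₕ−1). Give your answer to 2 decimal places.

1: (51−1)·15.86² = 50·251.5396 = 12576.98
2: (120−1)·11.15² = 119·124.3225 = 14794.3775
3: (20−1)·8.93² = 19·79.7449 = 1515.1531
4: (59−1)·16.49² = 58·271.9201 = 15771.3658
Numerator = 44657.8764; denominator = Σ(nₕ−1) = 246.
s²ₚ = 44657.8764/246 = 181.5361... → 181.54.

181.54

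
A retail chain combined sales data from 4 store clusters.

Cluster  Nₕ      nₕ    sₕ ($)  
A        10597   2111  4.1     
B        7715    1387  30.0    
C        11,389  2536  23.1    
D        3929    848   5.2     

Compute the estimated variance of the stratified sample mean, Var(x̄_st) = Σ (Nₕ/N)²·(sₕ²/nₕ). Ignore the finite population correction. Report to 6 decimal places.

0.059507

N = 33630. Term for each stratum: Wₕ²sₕ²/nₕ.
Var(x̄_st) = 0.000790663 + 0.034149486 + 0.024131936 + 0.000435232 = 0.059507318 → 0.059507.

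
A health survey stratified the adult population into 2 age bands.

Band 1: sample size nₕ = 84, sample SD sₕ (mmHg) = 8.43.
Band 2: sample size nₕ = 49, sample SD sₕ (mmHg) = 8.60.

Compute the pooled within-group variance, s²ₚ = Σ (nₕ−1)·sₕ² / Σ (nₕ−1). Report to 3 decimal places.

72.126

Degrees of freedom: 83 + 48 = 131.
Σ(nₕ−1)sₕ² = 83·71.0649 + 48·73.96 = 9448.4667.
s²ₚ = 9448.4667 / 131 = 72.1257 → 72.126.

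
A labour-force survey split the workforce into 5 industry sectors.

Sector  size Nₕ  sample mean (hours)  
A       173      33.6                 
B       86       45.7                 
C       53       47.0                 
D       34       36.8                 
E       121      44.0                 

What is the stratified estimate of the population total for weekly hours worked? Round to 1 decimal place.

18809.2

Population total = Σ Nₕ·x̄ₕ (each stratum's size times its mean).
173·33.6 + 86·45.7 + 53·47.0 + 34·36.8 + 121·44.0 = 5812.8 + 3930.2 + 2491 + 1251.2 + 5324 = 18809.2.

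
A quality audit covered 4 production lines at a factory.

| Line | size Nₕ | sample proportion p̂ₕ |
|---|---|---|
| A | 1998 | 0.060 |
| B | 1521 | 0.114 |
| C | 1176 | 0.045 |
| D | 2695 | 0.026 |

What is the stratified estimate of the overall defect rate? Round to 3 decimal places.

0.056

Wₕ = Nₕ/N with N = 7390: 0.2704, 0.2058, 0.1591, 0.3647.
p̂_st = 0.2704·0.060 + 0.2058·0.114 + 0.1591·0.045 + 0.3647·0.026 ≈ 0.05633... → 0.056.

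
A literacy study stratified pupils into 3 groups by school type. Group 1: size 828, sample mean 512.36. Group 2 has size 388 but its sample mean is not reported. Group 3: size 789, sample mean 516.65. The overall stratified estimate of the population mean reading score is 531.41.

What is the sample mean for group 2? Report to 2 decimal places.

N = 828 + 388 + 789 = 2005.
Overall total = μ·N = 531.41·2005 = 1065477.05.
Subtract the known strata: 828·512.36 + 789·516.65 = 831870.93.
Remaining total for group 2: 1065477.05 − 831870.93 = 233606.12.
Divide by its size: 233606.12 / 388 = 602.0776... → 602.08.

602.08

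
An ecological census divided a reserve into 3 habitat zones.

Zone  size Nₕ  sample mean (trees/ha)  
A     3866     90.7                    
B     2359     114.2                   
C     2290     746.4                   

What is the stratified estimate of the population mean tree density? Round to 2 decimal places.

273.55

x̄_st = (Σ Nₕx̄ₕ) / (Σ Nₕ) = (3866·90.7 + 2359·114.2 + 2290·746.4) / 8515
= 2329300 / 8515 = 273.5526... → 273.55.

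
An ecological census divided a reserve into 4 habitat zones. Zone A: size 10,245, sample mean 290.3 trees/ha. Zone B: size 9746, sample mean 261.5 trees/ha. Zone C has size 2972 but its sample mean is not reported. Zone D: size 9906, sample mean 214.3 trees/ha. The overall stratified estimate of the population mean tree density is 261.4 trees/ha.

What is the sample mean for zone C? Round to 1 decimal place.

N = 10245 + 9746 + 2972 + 9906 = 32869.
Overall total = μ·N = 261.4·32869 = 8591956.6.
Subtract the known strata: 10245·290.3 + 9746·261.5 + 9906·214.3 = 7645558.3.
Remaining total for zone C: 8591956.6 − 7645558.3 = 946398.3.
Divide by its size: 946398.3 / 2972 = 318.438... → 318.4.

318.4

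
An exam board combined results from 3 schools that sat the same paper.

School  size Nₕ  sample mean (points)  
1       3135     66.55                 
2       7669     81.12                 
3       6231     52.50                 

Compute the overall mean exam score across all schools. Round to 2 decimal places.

N = 3135 + 7669 + 6231 = 17035.
The stratified mean weights each stratum mean by its population share Nₕ/N.
Σ Nₕx̄ₕ = 3135·66.55 + 7669·81.12 + 6231·52.50 = 208634.25 + 622109.28 + 327127.5 = 1157871.03.
Divide by N: 1157871.03 / 17035 = 67.9701... → 67.97.

67.97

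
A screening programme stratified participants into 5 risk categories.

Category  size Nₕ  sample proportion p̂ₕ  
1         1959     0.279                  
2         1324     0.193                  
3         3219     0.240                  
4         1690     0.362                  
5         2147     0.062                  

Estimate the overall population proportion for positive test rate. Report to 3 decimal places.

0.224

Wₕ = Nₕ/N with N = 10339: 0.1895, 0.1281, 0.3113, 0.1635, 0.2077.
p̂_st = 0.1895·0.279 + 0.1281·0.193 + 0.3113·0.240 + 0.1635·0.362 + 0.2077·0.062 ≈ 0.22435... → 0.224.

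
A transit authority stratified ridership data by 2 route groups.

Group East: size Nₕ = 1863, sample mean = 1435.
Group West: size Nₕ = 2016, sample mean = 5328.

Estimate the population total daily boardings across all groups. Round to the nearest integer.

Population total = Σ Nₕ·x̄ₕ (each stratum's size times its mean).
1863·1435 + 2016·5328 = 2673405 + 10741248 = 13414653.

13414653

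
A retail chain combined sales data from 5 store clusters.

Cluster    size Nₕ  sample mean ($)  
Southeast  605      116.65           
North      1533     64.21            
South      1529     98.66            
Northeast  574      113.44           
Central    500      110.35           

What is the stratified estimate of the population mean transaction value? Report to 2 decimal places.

92.84

N = 4741; weights Wₕ = Nₕ/N = (0.1276, 0.3233, 0.3225, 0.1211, 0.1055).
x̄_st = Σ Wₕ·x̄ₕ = 0.1276·116.65 + 0.3233·64.21 + 0.3225·98.66 + 0.1211·113.44 + 0.1055·110.35 ≈ 92.8386...
→ 92.84.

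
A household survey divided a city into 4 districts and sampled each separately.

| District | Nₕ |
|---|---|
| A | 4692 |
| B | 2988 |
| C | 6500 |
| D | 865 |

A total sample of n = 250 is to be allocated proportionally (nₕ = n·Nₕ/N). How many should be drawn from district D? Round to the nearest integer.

14

N = 4692 + 2988 + 6500 + 865 = 15045.
n_D = 250·865/15045 = 14.374... → 14.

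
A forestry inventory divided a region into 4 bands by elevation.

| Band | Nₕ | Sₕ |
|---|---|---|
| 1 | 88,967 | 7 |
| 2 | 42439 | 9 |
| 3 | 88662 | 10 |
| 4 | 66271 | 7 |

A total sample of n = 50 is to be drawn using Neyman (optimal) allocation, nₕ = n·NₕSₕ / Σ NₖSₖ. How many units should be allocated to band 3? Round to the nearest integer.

19

Σ NₕSₕ = 88967·7 + 42439·9 + 88662·10 + 66271·7 = 2355237.
Share for 3: 886620/2355237 = 0.37645.
n_3 = 50 × 0.37645 = 18.822... → 19.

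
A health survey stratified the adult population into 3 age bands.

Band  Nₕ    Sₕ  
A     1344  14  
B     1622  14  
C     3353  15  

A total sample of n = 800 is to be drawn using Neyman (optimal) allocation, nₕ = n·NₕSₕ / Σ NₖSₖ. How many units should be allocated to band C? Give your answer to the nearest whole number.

438

A: NₕSₕ = 1344·14 = 18816
B: NₕSₕ = 1622·14 = 22708
C: NₕSₕ = 3353·15 = 50295
Σ NₕSₕ = 91819.
n_C = 800·50295/91819 = 438.210... → 438.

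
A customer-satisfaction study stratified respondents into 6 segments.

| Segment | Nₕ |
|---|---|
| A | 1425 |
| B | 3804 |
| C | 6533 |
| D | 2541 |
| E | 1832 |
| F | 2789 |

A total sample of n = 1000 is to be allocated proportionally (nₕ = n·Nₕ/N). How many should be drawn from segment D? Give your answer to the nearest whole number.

134

Share of segment D = 2541/18924 = 0.13427.
Allocate 1000 × 0.13427 = 134.274... → 134.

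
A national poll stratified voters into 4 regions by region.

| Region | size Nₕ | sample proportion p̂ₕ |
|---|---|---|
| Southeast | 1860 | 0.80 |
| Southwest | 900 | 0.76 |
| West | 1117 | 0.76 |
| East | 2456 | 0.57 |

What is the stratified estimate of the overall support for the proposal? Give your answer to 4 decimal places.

N = 1860 + 900 + 1117 + 2456 = 6333.
Overall proportion = Σ (Nₕ/N)·p̂ₕ.
Σ Nₕp̂ₕ = 1488 + 684 + 848.92 + 1399.92 = 4420.84.
4420.84 / 6333 = 0.698064... → 0.6981.

0.6981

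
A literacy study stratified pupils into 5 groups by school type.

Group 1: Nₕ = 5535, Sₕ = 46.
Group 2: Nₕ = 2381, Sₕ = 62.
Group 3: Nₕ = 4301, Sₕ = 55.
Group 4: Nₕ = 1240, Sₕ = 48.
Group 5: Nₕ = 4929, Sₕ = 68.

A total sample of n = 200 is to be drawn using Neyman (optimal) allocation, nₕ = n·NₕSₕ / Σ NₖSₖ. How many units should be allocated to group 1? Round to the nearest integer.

1: NₕSₕ = 5535·46 = 254610
2: NₕSₕ = 2381·62 = 147622
3: NₕSₕ = 4301·55 = 236555
4: NₕSₕ = 1240·48 = 59520
5: NₕSₕ = 4929·68 = 335172
Σ NₕSₕ = 1033479.
n_1 = 200·254610/1033479 = 49.272... → 49.

49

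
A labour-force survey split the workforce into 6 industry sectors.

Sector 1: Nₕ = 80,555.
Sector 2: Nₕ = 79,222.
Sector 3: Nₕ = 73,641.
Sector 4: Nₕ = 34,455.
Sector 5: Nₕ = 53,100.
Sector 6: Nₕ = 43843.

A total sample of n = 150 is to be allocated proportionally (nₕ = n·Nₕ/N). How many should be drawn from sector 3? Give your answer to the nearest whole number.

30

Share of sector 3 = 73641/364816 = 0.20186.
Allocate 150 × 0.20186 = 30.279... → 30.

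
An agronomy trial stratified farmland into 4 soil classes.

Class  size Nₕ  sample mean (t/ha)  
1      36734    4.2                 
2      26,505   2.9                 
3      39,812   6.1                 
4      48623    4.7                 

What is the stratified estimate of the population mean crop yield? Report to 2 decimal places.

4.63

N = 151674; weights Wₕ = Nₕ/N = (0.2422, 0.1747, 0.2625, 0.3206).
x̄_st = Σ Wₕ·x̄ₕ = 0.2422·4.2 + 0.1747·2.9 + 0.2625·6.1 + 0.3206·4.7 ≈ 4.6318...
→ 4.63.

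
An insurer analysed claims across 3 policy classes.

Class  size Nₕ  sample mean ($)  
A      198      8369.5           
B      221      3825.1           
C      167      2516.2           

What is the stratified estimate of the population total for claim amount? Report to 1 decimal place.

2922713.5

A: 198·8369.5 = 1657161
B: 221·3825.1 = 845347.1
C: 167·2516.2 = 420205.4
τ̂ = Σ Nₕx̄ₕ = 2922713.5.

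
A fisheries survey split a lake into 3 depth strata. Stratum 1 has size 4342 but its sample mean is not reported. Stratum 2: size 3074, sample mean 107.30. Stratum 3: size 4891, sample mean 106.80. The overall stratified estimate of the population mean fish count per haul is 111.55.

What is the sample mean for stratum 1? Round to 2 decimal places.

Σ Nₕx̄ₕ = N·μ, so 4342·x̄_1 = 12307·111.55 − (3074·107.30 + 4891·106.80).
= 1372845.85 − 852199 = 520646.85.
x̄_1 = 520646.85 / 4342 = 119.9095... → 119.91.

119.91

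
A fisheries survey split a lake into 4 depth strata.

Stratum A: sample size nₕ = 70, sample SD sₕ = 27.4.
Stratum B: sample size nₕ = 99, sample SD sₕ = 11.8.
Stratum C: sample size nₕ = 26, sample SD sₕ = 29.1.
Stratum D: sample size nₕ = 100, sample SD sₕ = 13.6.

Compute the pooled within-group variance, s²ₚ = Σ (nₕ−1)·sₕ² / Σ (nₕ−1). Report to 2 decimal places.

360.58

A: (70−1)·27.4² = 69·750.76 = 51802.44
B: (99−1)·11.8² = 98·139.24 = 13645.52
C: (26−1)·29.1² = 25·846.81 = 21170.25
D: (100−1)·13.6² = 99·184.96 = 18311.04
Numerator = 104929.25; denominator = Σ(nₕ−1) = 291.
s²ₚ = 104929.25/291 = 360.5816... → 360.58.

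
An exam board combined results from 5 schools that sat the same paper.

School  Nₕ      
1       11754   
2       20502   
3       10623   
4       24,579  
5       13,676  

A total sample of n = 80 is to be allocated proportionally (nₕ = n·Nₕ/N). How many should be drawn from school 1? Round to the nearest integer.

12

Share of school 1 = 11754/81134 = 0.14487.
Allocate 80 × 0.14487 = 11.590... → 12.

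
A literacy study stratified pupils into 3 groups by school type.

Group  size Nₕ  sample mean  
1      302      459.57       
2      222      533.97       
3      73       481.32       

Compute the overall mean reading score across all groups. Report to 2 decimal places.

489.90

N = 302 + 222 + 73 = 597.
The stratified mean weights each stratum mean by its population share Nₕ/N.
Σ Nₕx̄ₕ = 302·459.57 + 222·533.97 + 73·481.32 = 138790.14 + 118541.34 + 35136.36 = 292467.84.
Divide by N: 292467.84 / 597 = 489.8959... → 489.90.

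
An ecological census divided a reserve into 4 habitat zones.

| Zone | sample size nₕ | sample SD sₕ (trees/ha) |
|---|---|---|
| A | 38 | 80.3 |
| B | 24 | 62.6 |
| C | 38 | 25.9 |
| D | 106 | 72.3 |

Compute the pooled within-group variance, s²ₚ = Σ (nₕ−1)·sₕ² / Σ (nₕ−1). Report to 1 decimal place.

A: (38−1)·80.3² = 37·6448.09 = 238579.33
B: (24−1)·62.6² = 23·3918.76 = 90131.48
C: (38−1)·25.9² = 37·670.81 = 24819.97
D: (106−1)·72.3² = 105·5227.29 = 548865.45
Numerator = 902396.23; denominator = Σ(nₕ−1) = 202.
s²ₚ = 902396.23/202 = 4467.308... → 4467.3.

4467.3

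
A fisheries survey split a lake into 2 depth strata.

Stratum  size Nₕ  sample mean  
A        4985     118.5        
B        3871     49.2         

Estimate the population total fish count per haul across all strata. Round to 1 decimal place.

A: 4985·118.5 = 590722.5
B: 3871·49.2 = 190453.2
τ̂ = Σ Nₕx̄ₕ = 781175.7.

781175.7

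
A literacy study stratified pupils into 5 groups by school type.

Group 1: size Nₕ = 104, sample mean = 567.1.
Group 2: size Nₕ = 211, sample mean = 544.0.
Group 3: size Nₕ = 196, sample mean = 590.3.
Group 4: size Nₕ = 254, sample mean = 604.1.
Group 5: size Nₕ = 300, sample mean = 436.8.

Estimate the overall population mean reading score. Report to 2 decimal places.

538.91

N = 1065; weights Wₕ = Nₕ/N = (0.0977, 0.1981, 0.1840, 0.2385, 0.2817).
x̄_st = Σ Wₕ·x̄ₕ = 0.0977·567.1 + 0.1981·544.0 + 0.1840·590.3 + 0.2385·604.1 + 0.2817·436.8 ≈ 538.9132...
→ 538.91.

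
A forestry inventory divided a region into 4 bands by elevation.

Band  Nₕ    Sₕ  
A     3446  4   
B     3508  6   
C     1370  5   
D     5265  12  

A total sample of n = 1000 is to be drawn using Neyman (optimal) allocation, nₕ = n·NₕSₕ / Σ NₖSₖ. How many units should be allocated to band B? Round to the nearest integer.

201

Σ NₕSₕ = 3446·4 + 3508·6 + 1370·5 + 5265·12 = 104862.
Share for B: 21048/104862 = 0.20072.
n_B = 1000 × 0.20072 = 200.721... → 201.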